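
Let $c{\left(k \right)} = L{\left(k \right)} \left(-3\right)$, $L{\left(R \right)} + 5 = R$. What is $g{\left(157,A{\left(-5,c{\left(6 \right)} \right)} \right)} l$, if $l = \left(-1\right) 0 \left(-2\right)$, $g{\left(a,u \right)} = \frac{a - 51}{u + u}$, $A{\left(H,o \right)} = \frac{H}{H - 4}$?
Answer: $0$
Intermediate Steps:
$L{\left(R \right)} = -5 + R$
$c{\left(k \right)} = 15 - 3 k$ ($c{\left(k \right)} = \left(-5 + k\right) \left(-3\right) = 15 - 3 k$)
$A{\left(H,o \right)} = \frac{H}{-4 + H}$ ($A{\left(H,o \right)} = \frac{H}{H - 4} = \frac{H}{-4 + H}$)
$g{\left(a,u \right)} = \frac{-51 + a}{2 u}$
$l = 0$ ($l = 0 \left(-2\right) = 0$)
$g{\left(157,A{\left(-5,c{\left(6 \right)} \right)} \right)} l = \frac{-51 + 157}{2 \left(- \frac{5}{-4 - 5}\right)} 0 = \frac{1}{2} \frac{1}{\left(-5\right) \frac{1}{-9}} \cdot 106 \cdot 0 = \frac{1}{2} \frac{1}{\left(-5\right) \left(- \frac{1}{9}\right)} 106 \cdot 0 = \frac{1}{2} \frac{1}{\frac{5}{9}} \cdot 106 \cdot 0 = \frac{1}{2} \cdot \frac{9}{5} \cdot 106 \cdot 0 = \frac{477}{5} \cdot 0 = 0$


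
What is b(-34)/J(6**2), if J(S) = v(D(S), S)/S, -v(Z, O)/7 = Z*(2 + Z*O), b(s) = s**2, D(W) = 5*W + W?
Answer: -289/81669 ≈ -0.0035387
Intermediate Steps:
D(W) = 6*W
v(Z, O) = -7*Z*(2 + O*Z) (v(Z, O) = -7*Z*(2 + Z*O) = -7*Z*(2 + O*Z))
J(S) = -84 - 252*S**2 (J(S) = (-7*6*S*(2 + S*(6*S)))/S = (-7*6*S*(2 + 6*S**2))/S = (-42*S*(2 + 6*S**2))/S = -84 - 252*S**2)
b(-34)/J(6**2) = (-34)**2/(-84 - 252*(6**2)**2) = 1156/(-84 - 252*36**2) = 1156/(-84 - 252*1296) = 1156/(-84 - 326592) = 1156/(-326676) = 1156*(-1/326676) = -289/81669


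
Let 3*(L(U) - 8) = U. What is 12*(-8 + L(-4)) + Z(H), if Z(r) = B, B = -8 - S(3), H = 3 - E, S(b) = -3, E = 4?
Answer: -21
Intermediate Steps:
L(U) = 8 + U/3
H = -1 (H = 3 - 1*4 = 3 - 4 = -1)
B = -5 (B = -8 - 1*(-3) = -8 + 3 = -5)
Z(r) = -5
12*(-8 + L(-4)) + Z(H) = 12*(-8 + (8 + (1/3)*(-4))) - 5 = 12*(-8 + (8 - 4/3)) - 5 = 12*(-8 + 20/3) - 5 = 12*(-4/3) - 5 = -16 - 5 = -21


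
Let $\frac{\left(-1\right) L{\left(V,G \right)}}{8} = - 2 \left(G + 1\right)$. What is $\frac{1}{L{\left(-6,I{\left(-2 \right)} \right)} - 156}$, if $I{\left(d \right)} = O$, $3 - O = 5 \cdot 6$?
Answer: $- \frac{1}{572} \approx -0.0017483$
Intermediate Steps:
$O = -27$ ($O = 3 - 5 \cdot 6 = 3 - 30 = -27$)
$I{\left(d \right)} = -27$
$L{\left(V,G \right)} = 16 + 16 G$ ($L{\left(V,G \right)} = - 8 \left(- 2 \left(G + 1\right)\right) = - 8 \left(- 2 \left(1 + G\right)\right) = - 8 \left(-2 - 2 G\right) = 16 + 16 G$)
$\frac{1}{L{\left(-6,I{\left(-2 \right)} \right)} - 156} = \frac{1}{\left(16 + 16 \left(-27\right)\right) - 156} = \frac{1}{\left(16 - 432\right) - 156} = \frac{1}{-416 - 156} = \frac{1}{-572} = - \frac{1}{572}$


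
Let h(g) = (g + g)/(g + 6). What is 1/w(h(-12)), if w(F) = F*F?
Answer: 1/16 ≈ 0.062500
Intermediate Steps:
h(g) = 2*g/(6 + g) (h(g) = (2*g)/(6 + g) = 2*g/(6 + g))
w(F) = F**2
1/w(h(-12)) = 1/((2*(-12)/(6 - 12))**2) = 1/((2*(-12)/(-6))**2) = 1/((2*(-12)*(-1/6))**2) = 1/(4**2) = 1/16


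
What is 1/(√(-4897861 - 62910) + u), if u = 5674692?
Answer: 5674692/32202134255635 - I*√4960771/32202134255635 ≈ 1.7622e-7 - 6.9166e-11*I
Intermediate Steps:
1/(√(-4897861 - 62910) + u) = 1/(√(-4897861 - 62910) + 5674692) = 1/(√(-4960771) + 5674692) = 1/(I*√4960771 + 5674692) = 1/(5674692 + I*√4960771)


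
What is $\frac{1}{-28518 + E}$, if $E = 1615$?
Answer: $- \frac{1}{26903} \approx -3.7171 \cdot 10^{-5}$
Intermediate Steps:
$\frac{1}{-28518 + E} = \frac{1}{-28518 + 1615} = \frac{1}{-26903} = - \frac{1}{26903}$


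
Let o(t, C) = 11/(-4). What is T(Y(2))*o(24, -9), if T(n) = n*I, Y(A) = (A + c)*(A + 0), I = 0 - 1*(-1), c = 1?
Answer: -33/2 ≈ -16.500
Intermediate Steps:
I = 1 (I = 0 + 1 = 1)
Y(A) = A*(1 + A) (Y(A) = (A + 1)*(A + 0) = (1 + A)*A = A*(1 + A))
o(t, C) = -11/4 (o(t, C) = 11*(-¼) = -11/4)
T(n) = n (T(n) = n*1 = n)
T(Y(2))*o(24, -9) = (2*(1 + 2))*(-11/4) = (2*3)*(-11/4) = 6*(-11/4) = -33/2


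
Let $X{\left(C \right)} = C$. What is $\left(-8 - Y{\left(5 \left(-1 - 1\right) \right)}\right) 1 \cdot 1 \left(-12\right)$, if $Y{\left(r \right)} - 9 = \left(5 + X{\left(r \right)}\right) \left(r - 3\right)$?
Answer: $984$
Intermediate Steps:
$Y{\left(r \right)} = 9 + \left(-3 + r\right) \left(5 + r\right)$ ($Y{\left(r \right)} = 9 + \left(5 + r\right) \left(r - 3\right) = 9 + \left(5 + r\right) \left(-3 + r\right) = 9 + \left(-3 + r\right) \left(5 + r\right)$)
$\left(-8 - Y{\left(5 \left(-1 - 1\right) \right)}\right) 1 \cdot 1 \left(-12\right) = \left(-8 - \left(-6 + \left(5 \left(-1 - 1\right)\right)^{2} + 2 \cdot 5 \left(-1 - 1\right)\right)\right) 1 \cdot 1 \left(-12\right) = \left(-8 - \left(-6 + \left(5 \left(-2\right)\right)^{2} + 2 \cdot 5 \left(-2\right)\right)\right) 1 \left(-12\right) = \left(-8 - \left(-6 + \left(-10\right)^{2} + 2 \left(-10\right)\right)\right) 1 \left(-12\right) = \left(-8 - \left(-6 + 100 - 20\right)\right) 1 \left(-12\right) = \left(-8 - 74\right) 1 \left(-12\right) = \left(-82\right) 1 \left(-12\right) = \left(-82\right) \left(-12\right) = 984$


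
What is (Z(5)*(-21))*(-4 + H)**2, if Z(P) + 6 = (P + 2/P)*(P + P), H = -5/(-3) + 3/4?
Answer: -2527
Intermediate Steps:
H = 29/12 (H = -5*(-1/3) + 3*(1/4) = 5/3 + 3/4 = 29/12 ≈ 2.4167)
Z(P) = -6 + 2*P*(P + 2/P) (Z(P) = -6 + (P + 2/P)*(P + P) = -6 + (P + 2/P)*(2*P) = -6 + 2*P*(P + 2/P))
(Z(5)*(-21))*(-4 + H)**2 = ((-2 + 2*5**2)*(-21))*(-4 + 29/12)**2 = ((-2 + 2*25)*(-21))*(-19/12)**2 = ((-2 + 50)*(-21))*(361/144) = (48*(-21))*(361/144) = -1008*361/144 = -2527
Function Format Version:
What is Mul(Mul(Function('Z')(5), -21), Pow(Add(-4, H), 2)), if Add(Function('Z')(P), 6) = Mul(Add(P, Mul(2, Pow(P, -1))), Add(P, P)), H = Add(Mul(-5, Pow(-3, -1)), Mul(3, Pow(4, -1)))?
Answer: -2527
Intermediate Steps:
H = Rational(29, 12) (H = Add(Mul(-5, Rational(-1, 3)), Mul(3, Rational(1, 4))) = Add(Rational(5, 3), Rational(3, 4)) = Rational(29, 12) ≈ 2.4167)
Function('Z')(P) = Add(-6, Mul(2, P, Add(P, Mul(2, Pow(P, -1))))) (Function('Z')(P) = Add(-6, Mul(Add(P, Mul(2, Pow(P, -1))), Add(P, P))) = Add(-6, Mul(Add(P, Mul(2, Pow(P, -1))), Mul(2, P))) = Add(-6, Mul(2, P, Add(P, Mul(2, Pow(P, -1))))))
Mul(Mul(Function('Z')(5), -21), Pow(Add(-4, H), 2)) = Mul(Mul(Add(-2, Mul(2, Pow(5, 2))), -21), Pow(Add(-4, Rational(29, 12)), 2)) = Mul(Mul(Add(-2, Mul(2, 25)), -21), Pow(Rational(-19, 12), 2)) = Mul(Mul(Add(-2, 50), -21), Rational(361, 144)) = Mul(Mul(48, -21), Rational(361, 144)) = Mul(-1008, Rational(361, 144)) = -2527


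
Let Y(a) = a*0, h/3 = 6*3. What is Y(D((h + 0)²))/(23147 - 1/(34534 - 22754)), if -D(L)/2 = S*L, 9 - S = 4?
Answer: 0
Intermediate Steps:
S = 5 (S = 9 - 1*4 = 9 - 4 = 5)
h = 54 (h = 3*(6*3) = 3*18 = 54)
D(L) = -10*L
Y(a) = 0
Y(D((h + 0)²))/(23147 - 1/(34534 - 22754)) = 0/(23147 - 1/(34534 - 22754)) = 0/(23147 - 1/11780) = 0/(272671659/11780) = 0*(11780/272671659) = 0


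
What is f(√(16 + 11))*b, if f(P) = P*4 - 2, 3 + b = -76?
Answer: 158 - 948*√3 ≈ -1484.0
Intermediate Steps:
b = -79 (b = -3 - 76 = -79)
f(P) = -2 + 4*P (f(P) = 4*P - 2 = -2 + 4*P)
f(√(16 + 11))*b = (-2 + 4*√(16 + 11))*(-79) = (-2 + 4*√27)*(-79) = (-2 + 4*(3*√3))*(-79) = (-2 + 12*√3)*(-79) = 158 - 948*√3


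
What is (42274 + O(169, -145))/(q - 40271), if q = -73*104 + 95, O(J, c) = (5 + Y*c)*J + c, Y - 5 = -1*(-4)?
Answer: 177571/47768 ≈ 3.7174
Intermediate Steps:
Y = 9 (Y = 5 - 1*(-4) = 5 + 4 = 9)
O(J, c) = c + J*(5 + 9*c) (O(J, c) = (5 + 9*c)*J + c = J*(5 + 9*c) + c = c + J*(5 + 9*c))
q = -7497 (q = -7592 + 95 = -7497)
(42274 + O(169, -145))/(q - 40271) = (42274 + (-145 + 5*169 + 9*169*(-145)))/(-7497 - 40271) = (42274 + (-145 + 845 - 220545))/(-47768) = (42274 - 219845)*(-1/47768) = -177571*(-1/47768) = 177571/47768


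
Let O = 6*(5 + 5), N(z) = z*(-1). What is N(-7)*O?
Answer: 420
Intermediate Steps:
N(z) = -z
O = 60 (O = 6*10 = 60)
N(-7)*O = -1*(-7)*60 = 7*60 = 420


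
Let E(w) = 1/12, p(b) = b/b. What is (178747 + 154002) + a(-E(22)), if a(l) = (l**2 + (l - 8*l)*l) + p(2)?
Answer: 7985999/24 ≈ 3.3275e+5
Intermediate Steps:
p(b) = 1
E(w) = 1/12
a(l) = 1 - 6*l**2 (a(l) = (l**2 + (l - 8*l)*l) + 1 = (l**2 + (-7*l)*l) + 1 = (l**2 - 7*l**2) + 1 = -6*l**2 + 1 = 1 - 6*l**2)
(178747 + 154002) + a(-E(22)) = (178747 + 154002) + (1 - 6*(-1*1/12)**2) = 332749 + (1 - 6*(-1/12)**2) = 332749 + (1 - 6*1/144) = 332749 + (1 - 1/24) = 332749 + 23/24 = 7985999/24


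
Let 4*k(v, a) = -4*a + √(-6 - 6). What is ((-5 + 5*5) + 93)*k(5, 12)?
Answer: -1356 + 113*I*√3/2 ≈ -1356.0 + 97.861*I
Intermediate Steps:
k(v, a) = -a + I*√3/2 (k(v, a) = (-4*a + √(-6 - 6))/4 = (-4*a + √(-12))/4 = (-4*a + 2*I*√3)/4 = -a + I*√3/2)
((-5 + 5*5) + 93)*k(5, 12) = ((-5 + 5*5) + 93)*(-1*12 + I*√3/2) = ((-5 + 25) + 93)*(-12 + I*√3/2) = (20 + 93)*(-12 + I*√3/2) = 113*(-12 + I*√3/2) = -1356 + 113*I*√3/2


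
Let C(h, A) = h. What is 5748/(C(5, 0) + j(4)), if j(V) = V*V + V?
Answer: 5748/25 ≈ 229.92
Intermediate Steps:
j(V) = V + V² (j(V) = V² + V = V + V²)
5748/(C(5, 0) + j(4)) = 5748/(5 + 4*(1 + 4)) = 5748/(5 + 4*5) = 5748/(5 + 20) = 5748/25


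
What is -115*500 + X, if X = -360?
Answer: -57860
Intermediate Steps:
-115*500 + X = -115*500 - 360 = -57500 - 360 = -57860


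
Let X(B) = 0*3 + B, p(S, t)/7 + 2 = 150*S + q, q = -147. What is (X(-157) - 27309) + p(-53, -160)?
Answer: -84159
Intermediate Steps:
p(S, t) = -1043 + 1050*S (p(S, t) = -14 + 7*(150*S - 147) = -14 + 7*(-147 + 150*S) = -14 + (-1029 + 1050*S) = -1043 + 1050*S)
X(B) = B (X(B) = 0 + B = B)
(X(-157) - 27309) + p(-53, -160) = (-157 - 27309) + (-1043 + 1050*(-53)) = -27466 + (-1043 - 55650) = -27466 - 56693 = -84159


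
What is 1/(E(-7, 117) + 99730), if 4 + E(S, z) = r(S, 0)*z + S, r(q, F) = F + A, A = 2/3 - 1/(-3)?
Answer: 1/99836 ≈ 1.0016e-5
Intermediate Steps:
A = 1 (A = 2*(⅓) - 1*(-⅓) = ⅔ + ⅓ = 1)
r(q, F) = 1 + F (r(q, F) = F + 1 = 1 + F)
E(S, z) = -4 + S + z (E(S, z) = -4 + ((1 + 0)*z + S) = -4 + (1*z + S) = -4 + (z + S) = -4 + (S + z) = -4 + S + z)
1/(E(-7, 117) + 99730) = 1/((-4 - 7 + 117) + 99730) = 1/(106 + 99730) = 1/99836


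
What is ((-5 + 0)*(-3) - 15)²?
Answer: 0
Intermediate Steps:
((-5 + 0)*(-3) - 15)² = (-5*(-3) - 15)² = (15 - 15)² = 0² = 0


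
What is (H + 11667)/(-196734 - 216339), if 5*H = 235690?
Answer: -58805/413073 ≈ -0.14236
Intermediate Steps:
H = 47138 (H = (⅕)*235690 = 47138)
(H + 11667)/(-196734 - 216339) = (47138 + 11667)/(-196734 - 216339) = 58805/(-413073) = 58805*(-1/413073) = -58805/413073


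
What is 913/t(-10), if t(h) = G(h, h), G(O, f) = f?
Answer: -913/10 ≈ -91.300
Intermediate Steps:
t(h) = h
913/t(-10) = 913/(-10) = 913*(-1/10) = -913/10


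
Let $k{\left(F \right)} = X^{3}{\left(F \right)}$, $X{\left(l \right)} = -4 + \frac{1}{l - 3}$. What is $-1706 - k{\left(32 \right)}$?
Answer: $- \frac{40086759}{24389} \approx -1643.6$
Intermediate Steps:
$X{\left(l \right)} = -4 + \frac{1}{-3 + l}$
$k{\left(F \right)} = \frac{\left(13 - 4 F\right)^{3}}{\left(-3 + F\right)^{3}}$ ($k{\left(F \right)} = \left(\frac{13 - 4 F}{-3 + F}\right)^{3} = \frac{\left(13 - 4 F\right)^{3}}{\left(-3 + F\right)^{3}}$)
$-1706 - k{\left(32 \right)} = -1706 - - \frac{\left(-13 + 4 \cdot 32\right)^{3}}{\left(-3 + 32\right)^{3}} = -1706 - - \frac{\left(-13 + 128\right)^{3}}{24389} = -1706 - \left(-1\right) 115^{3} \cdot \frac{1}{24389} = -1706 - \left(-1\right) 1520875 \cdot \frac{1}{24389} = -1706 - - \frac{1520875}{24389} = -1706 + \frac{1520875}{24389} = - \frac{40086759}{24389}$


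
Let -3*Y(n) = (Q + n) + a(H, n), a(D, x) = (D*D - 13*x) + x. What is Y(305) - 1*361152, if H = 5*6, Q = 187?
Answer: -360396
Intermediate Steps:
H = 30
a(D, x) = D² - 12*x (a(D, x) = (D² - 13*x) + x = D² - 12*x)
Y(n) = -1087/3 + 11*n/3 (Y(n) = -((187 + n) + (30² - 12*n))/3 = -((187 + n) + (900 - 12*n))/3 = -(1087 - 11*n)/3 = -1087/3 + 11*n/3)
Y(305) - 1*361152 = (-1087/3 + (11/3)*305) - 1*361152 = (-1087/3 + 3355/3) - 361152 = 756 - 361152 = -360396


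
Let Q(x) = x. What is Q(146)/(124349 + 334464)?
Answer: 146/458813 ≈ 0.00031821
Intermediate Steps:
Q(146)/(124349 + 334464) = 146/(124349 + 334464) = 146/458813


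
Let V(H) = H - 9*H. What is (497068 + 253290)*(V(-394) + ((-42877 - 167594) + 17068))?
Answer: -142756359858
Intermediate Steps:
V(H) = -8*H
(497068 + 253290)*(V(-394) + ((-42877 - 167594) + 17068)) = (497068 + 253290)*(-8*(-394) + ((-42877 - 167594) + 17068)) = 750358*(3152 + (-210471 + 17068)) = 750358*(3152 - 193403) = 750358*(-190251) = -142756359858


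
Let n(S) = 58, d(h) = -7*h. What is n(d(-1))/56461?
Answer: 58/56461 ≈ 0.0010273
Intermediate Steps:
n(d(-1))/56461 = 58/56461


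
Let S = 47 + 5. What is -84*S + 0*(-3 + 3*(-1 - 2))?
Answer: -4368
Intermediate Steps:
S = 52
-84*S + 0*(-3 + 3*(-1 - 2)) = -84*52 + 0*(-3 + 3*(-1 - 2)) = -4368 + 0*(-3 + 3*(-3)) = -4368 + 0*(-3 - 9) = -4368 + 0*(-12) = -4368 + 0 = -4368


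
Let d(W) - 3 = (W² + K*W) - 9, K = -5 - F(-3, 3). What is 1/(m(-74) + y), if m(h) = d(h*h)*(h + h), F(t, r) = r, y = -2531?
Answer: -1/4431531307 ≈ -2.2566e-10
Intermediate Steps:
K = -8 (K = -5 - 1*3 = -5 - 3 = -8)
d(W) = -6 + W² - 8*W (d(W) = 3 + ((W² - 8*W) - 9) = 3 + (-9 + W² - 8*W) = -6 + W² - 8*W)
m(h) = 2*h*(-6 + h⁴ - 8*h²) (m(h) = (-6 + (h*h)² - 8*h*h)*(h + h) = (-6 + (h²)² - 8*h²)*(2*h) = (-6 + h⁴ - 8*h²)*(2*h) = 2*h*(-6 + h⁴ - 8*h²))
1/(m(-74) + y) = 1/(2*(-74)*(-6 + (-74)⁴ - 8*(-74)²) - 2531) = 1/(2*(-74)*(-6 + 29986576 - 8*5476) - 2531) = 1/(2*(-74)*(-6 + 29986576 - 43808) - 2531) = 1/(2*(-74)*29942762 - 2531) = 1/(-4431528776 - 2531) = 1/(-4431531307) = -1/4431531307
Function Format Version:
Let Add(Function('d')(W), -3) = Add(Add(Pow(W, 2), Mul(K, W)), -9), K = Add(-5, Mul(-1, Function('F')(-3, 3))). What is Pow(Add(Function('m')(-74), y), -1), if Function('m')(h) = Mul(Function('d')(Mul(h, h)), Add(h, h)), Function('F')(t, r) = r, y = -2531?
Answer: Rational(-1, 4431531307) ≈ -2.2566e-10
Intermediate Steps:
K = -8 (K = Add(-5, Mul(-1, 3)) = Add(-5, -3) = -8)
Function('d')(W) = Add(-6, Pow(W, 2), Mul(-8, W)) (Function('d')(W) = Add(3, Add(Add(Pow(W, 2), Mul(-8, W)), -9)) = Add(3, Add(-9, Pow(W, 2), Mul(-8, W))) = Add(-6, Pow(W, 2), Mul(-8, W)))
Function('m')(h) = Mul(2, h, Add(-6, Pow(h, 4), Mul(-8, Pow(h, 2)))) (Function('m')(h) = Mul(Add(-6, Pow(Mul(h, h), 2), Mul(-8, Mul(h, h))), Add(h, h)) = Mul(Add(-6, Pow(Pow(h, 2), 2), Mul(-8, Pow(h, 2))), Mul(2, h)) = Mul(Add(-6, Pow(h, 4), Mul(-8, Pow(h, 2))), Mul(2, h)) = Mul(2, h, Add(-6, Pow(h, 4), Mul(-8, Pow(h, 2)))))
Pow(Add(Function('m')(-74), y), -1) = Pow(Add(Mul(2, -74, Add(-6, Pow(-74, 4), Mul(-8, Pow(-74, 2)))), -2531), -1) = Pow(Add(Mul(2, -74, Add(-6, 29986576, Mul(-8, 5476))), -2531), -1) = Pow(Add(Mul(2, -74, Add(-6, 29986576, -43808)), -2531), -1) = Pow(Add(Mul(2, -74, 29942762), -2531), -1) = Pow(Add(-4431528776, -2531), -1) = Pow(-4431531307, -1) = Rational(-1, 4431531307)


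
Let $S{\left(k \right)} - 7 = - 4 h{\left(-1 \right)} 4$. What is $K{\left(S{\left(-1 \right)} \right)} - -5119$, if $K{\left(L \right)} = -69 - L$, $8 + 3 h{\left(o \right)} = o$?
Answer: $4995$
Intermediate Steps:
$h{\left(o \right)} = - \frac{8}{3} + \frac{o}{3}$
$S{\left(k \right)} = 55$ ($S{\left(k \right)} = 7 + - 4 \left(- \frac{8}{3} + \frac{1}{3} \left(-1\right)\right) 4 = 7 + - 4 \left(- \frac{8}{3} - \frac{1}{3}\right) 4 = 7 + \left(-4\right) \left(-3\right) 4 = 7 + 12 \cdot 4 = 7 + 48 = 55$)
$K{\left(S{\left(-1 \right)} \right)} - -5119 = \left(-69 - 55\right) - -5119 = \left(-69 - 55\right) + 5119 = -124 + 5119 = 4995$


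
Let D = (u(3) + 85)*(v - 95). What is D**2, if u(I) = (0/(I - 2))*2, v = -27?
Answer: 107536900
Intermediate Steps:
u(I) = 0 (u(I) = (0/(-2 + I))*2 = 0*2 = 0)
D = -10370 (D = (0 + 85)*(-27 - 95) = 85*(-122) = -10370)
D**2 = (-10370)**2 = 107536900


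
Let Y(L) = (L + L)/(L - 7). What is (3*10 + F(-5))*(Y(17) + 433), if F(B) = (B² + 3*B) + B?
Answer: 15274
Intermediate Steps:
Y(L) = 2*L/(-7 + L) (Y(L) = (2*L)/(-7 + L) = 2*L/(-7 + L))
F(B) = B² + 4*B
(3*10 + F(-5))*(Y(17) + 433) = (3*10 - 5*(4 - 5))*(2*17/(-7 + 17) + 433) = (30 - 5*(-1))*(2*17/10 + 433) = (30 + 5)*(2*17*(⅒) + 433) = 35*(17/5 + 433) = 35*(2182/5) = 15274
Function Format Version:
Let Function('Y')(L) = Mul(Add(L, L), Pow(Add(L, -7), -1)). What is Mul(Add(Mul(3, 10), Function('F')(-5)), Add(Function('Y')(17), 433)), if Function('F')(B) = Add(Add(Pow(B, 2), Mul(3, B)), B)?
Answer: 15274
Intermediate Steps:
Function('Y')(L) = Mul(2, L, Pow(Add(-7, L), -1)) (Function('Y')(L) = Mul(Mul(2, L), Pow(Add(-7, L), -1)) = Mul(2, L, Pow(Add(-7, L), -1)))
Function('F')(B) = Add(Pow(B, 2), Mul(4, B))
Mul(Add(Mul(3, 10), Function('F')(-5)), Add(Function('Y')(17), 433)) = Mul(Add(Mul(3, 10), Mul(-5, Add(4, -5))), Add(Mul(2, 17, Pow(Add(-7, 17), -1)), 433)) = Mul(Add(30, Mul(-5, -1)), Add(Mul(2, 17, Pow(10, -1)), 433)) = Mul(Add(30, 5), Add(Mul(2, 17, Rational(1, 10)), 433)) = Mul(35, Add(Rational(17, 5), 433)) = Mul(35, Rational(2182, 5)) = 15274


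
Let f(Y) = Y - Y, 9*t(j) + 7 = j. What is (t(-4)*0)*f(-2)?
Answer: 0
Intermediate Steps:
t(j) = -7/9 + j/9
f(Y) = 0
(t(-4)*0)*f(-2) = ((-7/9 + (⅑)*(-4))*0)*0 = ((-7/9 - 4/9)*0)*0 = -11/9*0*0 = 0*0 = 0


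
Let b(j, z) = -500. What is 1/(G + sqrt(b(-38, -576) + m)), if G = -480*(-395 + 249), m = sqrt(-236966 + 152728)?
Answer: 1/(70080 + sqrt(-500 + I*sqrt(84238))) ≈ 1.4268e-5 - 4.73e-9*I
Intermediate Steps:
m = I*sqrt(84238) (m = sqrt(-84238) = I*sqrt(84238) ≈ 290.24*I)
G = 70080 (G = -480*(-146) = 70080)
1/(G + sqrt(b(-38, -576) + m)) = 1/(70080 + sqrt(-500 + I*sqrt(84238)))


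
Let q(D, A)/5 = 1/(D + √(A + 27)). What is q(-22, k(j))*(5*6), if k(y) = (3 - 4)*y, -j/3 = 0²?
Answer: -3300/457 - 450*√3/457 ≈ -8.9265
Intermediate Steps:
j = 0 (j = -3*0² = -3*0 = 0)
k(y) = -y
q(D, A) = 5/(D + √(27 + A)) (q(D, A) = 5/(D + √(A + 27)) = 5/(D + √(27 + A)))
q(-22, k(j))*(5*6) = (5/(-22 + √(27 - 1*0)))*(5*6) = (5/(-22 + √(27 + 0)))*30 = (5/(-22 + √27))*30 = (5/(-22 + 3*√3))*30 = 150/(-22 + 3*√3)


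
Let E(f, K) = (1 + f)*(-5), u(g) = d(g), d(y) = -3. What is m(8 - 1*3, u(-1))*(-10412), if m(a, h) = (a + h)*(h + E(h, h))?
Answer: -145768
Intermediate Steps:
u(g) = -3
E(f, K) = -5 - 5*f
m(a, h) = (-5 - 4*h)*(a + h) (m(a, h) = (a + h)*(h + (-5 - 5*h)) = (a + h)*(-5 - 4*h) = (-5 - 4*h)*(a + h))
m(8 - 1*3, u(-1))*(-10412) = (-5*(8 - 1*3) - 5*(-3) - 4*(-3)² - 4*(8 - 1*3)*(-3))*(-10412) = (-5*(8 - 3) + 15 - 4*9 - 4*(8 - 3)*(-3))*(-10412) = (-5*5 + 15 - 36 - 4*5*(-3))*(-10412) = (-25 + 15 - 36 + 60)*(-10412) = 14*(-10412) = -145768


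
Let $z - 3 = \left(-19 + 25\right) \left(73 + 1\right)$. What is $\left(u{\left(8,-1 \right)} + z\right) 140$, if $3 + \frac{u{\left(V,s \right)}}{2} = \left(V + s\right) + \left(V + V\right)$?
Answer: $68180$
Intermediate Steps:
$u{\left(V,s \right)} = -6 + 2 s + 6 V$ ($u{\left(V,s \right)} = -6 + 2 \left(\left(V + s\right) + \left(V + V\right)\right) = -6 + 2 \left(\left(V + s\right) + 2 V\right) = -6 + 2 \left(s + 3 V\right) = -6 + \left(2 s + 6 V\right) = -6 + 2 s + 6 V$)
$z = 447$ ($z = 3 + \left(-19 + 25\right) \left(73 + 1\right) = 3 + 6 \cdot 74 = 3 + 444 = 447$)
$\left(u{\left(8,-1 \right)} + z\right) 140 = \left(\left(-6 + 2 \left(-1\right) + 6 \cdot 8\right) + 447\right) 140 = \left(\left(-6 - 2 + 48\right) + 447\right) 140 = \left(40 + 447\right) 140 = 487 \cdot 140 = 68180$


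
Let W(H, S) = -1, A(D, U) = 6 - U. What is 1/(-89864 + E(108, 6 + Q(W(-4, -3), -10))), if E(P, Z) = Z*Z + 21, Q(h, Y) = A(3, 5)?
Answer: -1/89794 ≈ -1.1137e-5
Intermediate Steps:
Q(h, Y) = 1 (Q(h, Y) = 6 - 1*5 = 6 - 5 = 1)
E(P, Z) = 21 + Z² (E(P, Z) = Z² + 21 = 21 + Z²)
1/(-89864 + E(108, 6 + Q(W(-4, -3), -10))) = 1/(-89864 + (21 + (6 + 1)²)) = 1/(-89864 + (21 + 7²)) = 1/(-89864 + (21 + 49)) = 1/(-89864 + 70) = 1/(-89794) = -1/89794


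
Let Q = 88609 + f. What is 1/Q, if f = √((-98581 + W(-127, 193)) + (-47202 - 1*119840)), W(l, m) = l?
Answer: 88609/7851820631 - 5*I*√10630/7851820631 ≈ 1.1285e-5 - 6.5655e-8*I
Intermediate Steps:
f = 5*I*√10630 (f = √((-98581 - 127) + (-47202 - 1*119840)) = √(-98708 + (-47202 - 119840)) = √(-98708 - 167042) = √(-265750) = 5*I*√10630 ≈ 515.51*I)
Q = 88609 + 5*I*√10630 ≈ 88609.0 + 515.51*I
1/Q = 1/(88609 + 5*I*√10630)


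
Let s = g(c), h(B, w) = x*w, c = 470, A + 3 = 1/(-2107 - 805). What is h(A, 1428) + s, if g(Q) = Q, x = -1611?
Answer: -2300038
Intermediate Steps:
A = -8737/2912 (A = -3 + 1/(-2107 - 805) = -3 + 1/(-2912) = -3 - 1/2912 = -8737/2912 ≈ -3.0003)
h(B, w) = -1611*w
s = 470
h(A, 1428) + s = -1611*1428 + 470 = -2300508 + 470 = -2300038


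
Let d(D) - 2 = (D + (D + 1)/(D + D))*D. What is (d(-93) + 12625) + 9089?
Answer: 30319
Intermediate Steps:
d(D) = 2 + D*(D + (1 + D)/(2*D)) (d(D) = 2 + (D + (D + 1)/(D + D))*D = 2 + (D + (1 + D)/((2*D)))*D = 2 + (D + (1 + D)*(1/(2*D)))*D = 2 + (D + (1 + D)/(2*D))*D = 2 + D*(D + (1 + D)/(2*D)))
(d(-93) + 12625) + 9089 = ((5/2 + (-93)² + (½)*(-93)) + 12625) + 9089 = ((5/2 + 8649 - 93/2) + 12625) + 9089 = (8605 + 12625) + 9089 = 21230 + 9089 = 30319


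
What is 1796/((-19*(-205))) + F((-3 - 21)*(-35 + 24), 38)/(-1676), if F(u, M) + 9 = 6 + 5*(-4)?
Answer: 3099681/6528020 ≈ 0.47483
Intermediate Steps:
F(u, M) = -23 (F(u, M) = -9 + (6 + 5*(-4)) = -9 + (6 - 20) = -9 - 14 = -23)
1796/((-19*(-205))) + F((-3 - 21)*(-35 + 24), 38)/(-1676) = 1796/((-19*(-205))) - 23/(-1676) = 1796/3895 - 23*(-1/1676) = 1796*(1/3895) + 23/1676 = 1796/3895 + 23/1676 = 3099681/6528020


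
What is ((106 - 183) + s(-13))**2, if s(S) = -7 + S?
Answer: 9409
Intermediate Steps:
((106 - 183) + s(-13))**2 = ((106 - 183) + (-7 - 13))**2 = (-77 - 20)**2 = (-97)**2 = 9409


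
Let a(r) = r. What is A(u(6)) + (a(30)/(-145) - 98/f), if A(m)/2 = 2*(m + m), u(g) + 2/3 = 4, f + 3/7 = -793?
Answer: 6422495/241599 ≈ 26.583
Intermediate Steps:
f = -5554/7 (f = -3/7 - 793 = -5554/7 ≈ -793.43)
u(g) = 10/3 (u(g) = -2/3 + 4 = 10/3)
A(m) = 8*m (A(m) = 2*(2*(m + m)) = 2*(2*(2*m)) = 2*(4*m) = 8*m)
A(u(6)) + (a(30)/(-145) - 98/f) = 8*(10/3) + (30/(-145) - 98/(-5554/7)) = 80/3 + (30*(-1/145) - 98*(-7/5554)) = 80/3 + (-6/29 + 343/2777) = 80/3 - 6715/80533 = 6422495/241599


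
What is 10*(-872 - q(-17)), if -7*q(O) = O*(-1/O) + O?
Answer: -61220/7 ≈ -8745.7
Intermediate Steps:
q(O) = ⅐ - O/7 (q(O) = -(O*(-1/O) + O)/7 = -(-1 + O)/7 = ⅐ - O/7)
10*(-872 - q(-17)) = 10*(-872 - (⅐ - ⅐*(-17))) = 10*(-872 - (⅐ + 17/7)) = 10*(-872 - 1*18/7) = 10*(-872 - 18/7) = 10*(-6122/7) = -61220/7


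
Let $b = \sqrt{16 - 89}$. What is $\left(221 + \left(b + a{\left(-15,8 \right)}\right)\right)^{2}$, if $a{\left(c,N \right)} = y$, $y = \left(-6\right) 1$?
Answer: $\left(215 + i \sqrt{73}\right)^{2} \approx 46152.0 + 3673.9 i$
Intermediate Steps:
$b = i \sqrt{73}$ ($b = \sqrt{-73} = i \sqrt{73} \approx 8.544 i$)
$y = -6$
$a{\left(c,N \right)} = -6$
$\left(221 + \left(b + a{\left(-15,8 \right)}\right)\right)^{2} = \left(221 - \left(6 - i \sqrt{73}\right)\right)^{2} = \left(215 + i \sqrt{73}\right)^{2}$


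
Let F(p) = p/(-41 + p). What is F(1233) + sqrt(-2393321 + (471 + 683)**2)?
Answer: 1233/1192 + I*sqrt(1061605) ≈ 1.0344 + 1030.3*I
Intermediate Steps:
F(1233) + sqrt(-2393321 + (471 + 683)**2) = 1233/(-41 + 1233) + sqrt(-2393321 + (471 + 683)**2) = 1233/1192 + sqrt(-2393321 + 1154**2) = 1233*(1/1192) + sqrt(-2393321 + 1331716) = 1233/1192 + sqrt(-1061605) = 1233/1192 + I*sqrt(1061605)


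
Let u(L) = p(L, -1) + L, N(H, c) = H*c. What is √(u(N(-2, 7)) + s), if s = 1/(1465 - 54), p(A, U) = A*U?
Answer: √1411/1411 ≈ 0.026622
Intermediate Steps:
u(L) = 0 (u(L) = L*(-1) + L = -L + L = 0)
s = 1/1411 ≈ 0.00070872
√(u(N(-2, 7)) + s) = √(0 + 1/1411) = √(1/1411) = √1411/1411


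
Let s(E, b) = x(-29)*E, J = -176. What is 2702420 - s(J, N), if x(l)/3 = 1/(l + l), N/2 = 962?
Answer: 78369916/29 ≈ 2.7024e+6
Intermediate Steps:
N = 1924 (N = 2*962 = 1924)
x(l) = 3/(2*l) (x(l) = 3/(l + l) = 3/((2*l)) = 3*(1/(2*l)) = 3/(2*l))
s(E, b) = -3*E/58 (s(E, b) = ((3/2)/(-29))*E = ((3/2)*(-1/29))*E = -3*E/58)
2702420 - s(J, N) = 2702420 - (-3)*(-176)/58 = 2702420 - 1*264/29 = 2702420 - 264/29 = 78369916/29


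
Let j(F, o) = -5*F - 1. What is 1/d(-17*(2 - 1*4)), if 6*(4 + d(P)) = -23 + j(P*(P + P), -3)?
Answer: -3/5804 ≈ -0.00051688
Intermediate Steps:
j(F, o) = -1 - 5*F
d(P) = -8 - 5*P**2/3 (d(P) = -4 + (-23 + (-1 - 5*P*(P + P)))/6 = -4 + (-23 + (-1 - 5*P*2*P))/6 = -4 + (-23 + (-1 - 10*P**2))/6 = -4 + (-24 - 10*P**2)/6 = -4 + (-4 - 5*P**2/3) = -8 - 5*P**2/3)
1/d(-17*(2 - 1*4)) = 1/(-8 - 5*289*(2 - 1*4)**2/3) = 1/(-8 - 5*289*(2 - 4)**2/3) = 1/(-8 - 5*(-17*(-2))**2/3) = 1/(-8 - 5/3*34**2) = 1/(-8 - 5/3*1156) = 1/(-8 - 5780/3) = 1/(-5804/3) = -3/5804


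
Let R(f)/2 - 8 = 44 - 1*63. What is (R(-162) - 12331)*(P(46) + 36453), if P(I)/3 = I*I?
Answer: -528720753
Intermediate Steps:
P(I) = 3*I² (P(I) = 3*(I*I) = 3*I²)
R(f) = -22 (R(f) = 16 + 2*(44 - 1*63) = 16 + 2*(44 - 63) = 16 + 2*(-19) = 16 - 38 = -22)
(R(-162) - 12331)*(P(46) + 36453) = (-22 - 12331)*(3*46² + 36453) = -12353*(3*2116 + 36453) = -12353*(6348 + 36453) = -12353*42801 = -528720753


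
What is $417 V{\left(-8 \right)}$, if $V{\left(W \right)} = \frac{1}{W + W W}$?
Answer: $\frac{417}{56} \approx 7.4464$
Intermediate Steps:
$V{\left(W \right)} = \frac{1}{W + W^{2}}$
$417 V{\left(-8 \right)} = 417 \frac{1}{\left(-8\right) \left(1 - 8\right)} = 417 \left(- \frac{1}{8 \left(-7\right)}\right) = 417 \left(\left(- \frac{1}{8}\right) \left(- \frac{1}{7}\right)\right) = 417 \cdot \frac{1}{56} = \frac{417}{56}$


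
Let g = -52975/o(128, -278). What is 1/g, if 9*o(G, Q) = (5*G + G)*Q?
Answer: 71168/158925 ≈ 0.44781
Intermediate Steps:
o(G, Q) = 2*G*Q/3 (o(G, Q) = ((5*G + G)*Q)/9 = ((6*G)*Q)/9 = (6*G*Q)/9 = 2*G*Q/3)
g = 158925/71168 (g = -52975/((⅔)*128*(-278)) = -52975/(-71168/3) = -52975*(-3/71168) = 158925/71168 ≈ 2.2331)
1/g = 1/(158925/71168) = 71168/158925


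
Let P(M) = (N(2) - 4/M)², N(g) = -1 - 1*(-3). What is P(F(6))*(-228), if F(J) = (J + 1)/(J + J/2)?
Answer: -110352/49 ≈ -2252.1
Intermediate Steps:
N(g) = 2 (N(g) = -1 + 3 = 2)
F(J) = 2*(1 + J)/(3*J) (F(J) = (1 + J)/(J + J*(½)) = (1 + J)/(J + J/2) = (1 + J)/((3*J/2)) = (1 + J)*(2/(3*J)) = 2*(1 + J)/(3*J))
P(M) = (2 - 4/M)²
P(F(6))*(-228) = (4*(-2 + (⅔)*(1 + 6)/6)²/((⅔)*(1 + 6)/6)²)*(-228) = (4*(-2 + (⅔)*(⅙)*7)²/((⅔)*(⅙)*7)²)*(-228) = (4*(-2 + 7/9)²/(7/9)²)*(-228) = (4*(81/49)*(-11/9)²)*(-228) = (4*(81/49)*(121/81))*(-228) = (484/49)*(-228) = -110352/49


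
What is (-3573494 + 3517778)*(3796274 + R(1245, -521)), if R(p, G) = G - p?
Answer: -211414807728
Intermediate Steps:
(-3573494 + 3517778)*(3796274 + R(1245, -521)) = (-3573494 + 3517778)*(3796274 + (-521 - 1*1245)) = -55716*(3796274 + (-521 - 1245)) = -55716*(3796274 - 1766) = -55716*3794508 = -211414807728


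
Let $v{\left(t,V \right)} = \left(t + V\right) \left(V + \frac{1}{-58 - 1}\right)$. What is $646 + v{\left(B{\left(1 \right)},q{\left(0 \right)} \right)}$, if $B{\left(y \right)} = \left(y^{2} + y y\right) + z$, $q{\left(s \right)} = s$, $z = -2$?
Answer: $646$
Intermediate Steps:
$B{\left(y \right)} = -2 + 2 y^{2}$ ($B{\left(y \right)} = \left(y^{2} + y y\right) - 2 = \left(y^{2} + y^{2}\right) - 2 = 2 y^{2} - 2 = -2 + 2 y^{2}$)
$v{\left(t,V \right)} = \left(- \frac{1}{59} + V\right) \left(V + t\right)$ ($v{\left(t,V \right)} = \left(V + t\right) \left(V + \frac{1}{-59}\right) = \left(V + t\right) \left(V - \frac{1}{59}\right) = \left(V + t\right) \left(- \frac{1}{59} + V\right) = \left(- \frac{1}{59} + V\right) \left(V + t\right)$)
$646 + v{\left(B{\left(1 \right)},q{\left(0 \right)} \right)} = 646 + \left(0^{2} - 0 - \frac{-2 + 2 \cdot 1^{2}}{59} + 0 \left(-2 + 2 \cdot 1^{2}\right)\right) = 646 + \left(0 + 0 - \frac{-2 + 2 \cdot 1}{59} + 0 \left(-2 + 2 \cdot 1\right)\right) = 646 + \left(0 + 0 - \frac{-2 + 2}{59} + 0 \left(-2 + 2\right)\right) = 646 + \left(0 + 0 - 0 + 0 \cdot 0\right) = 646 + \left(0 + 0 + 0 + 0\right) = 646 + 0 = 646$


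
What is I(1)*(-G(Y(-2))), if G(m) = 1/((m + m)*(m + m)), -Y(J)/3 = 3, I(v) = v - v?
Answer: 0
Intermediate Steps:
I(v) = 0
Y(J) = -9 (Y(J) = -3*3 = -9)
G(m) = 1/(4*m**2) (G(m) = 1/((2*m)*(2*m)) = 1/(4*m**2))
I(1)*(-G(Y(-2))) = 0*(-1/(4*(-9)**2)) = 0*(-1/(4*81)) = 0*(-1*1/324) = 0*(-1/324) = 0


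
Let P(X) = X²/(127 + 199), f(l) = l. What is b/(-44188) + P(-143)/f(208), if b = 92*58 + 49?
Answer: 10354891/57621152 ≈ 0.17971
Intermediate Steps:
P(X) = X²/326
b = 5385 (b = 5336 + 49 = 5385)
b/(-44188) + P(-143)/f(208) = 5385/(-44188) + ((1/326)*(-143)²)/208 = 5385*(-1/44188) + ((1/326)*20449)*(1/208) = -5385/44188 + (20449/326)*(1/208) = -5385/44188 + 1573/5216 = 10354891/57621152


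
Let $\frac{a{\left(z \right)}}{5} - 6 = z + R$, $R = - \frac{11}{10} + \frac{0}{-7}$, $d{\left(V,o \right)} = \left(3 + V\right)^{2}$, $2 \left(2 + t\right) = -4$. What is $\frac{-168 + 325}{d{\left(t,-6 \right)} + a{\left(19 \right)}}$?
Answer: $\frac{314}{241} \approx 1.3029$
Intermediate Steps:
$t = -4$ ($t = -2 + \frac{1}{2} \left(-4\right) = -2 - 2 = -4$)
$R = - \frac{11}{10}$ ($R = \left(-11\right) \frac{1}{10} + 0 \left(- \frac{1}{7}\right) = - \frac{11}{10} + 0 = - \frac{11}{10} \approx -1.1$)
$a{\left(z \right)} = \frac{49}{2} + 5 z$ ($a{\left(z \right)} = 30 + 5 \left(z - \frac{11}{10}\right) = 30 + 5 \left(- \frac{11}{10} + z\right) = 30 + \left(- \frac{11}{2} + 5 z\right) = \frac{49}{2} + 5 z$)
$\frac{-168 + 325}{d{\left(t,-6 \right)} + a{\left(19 \right)}} = \frac{-168 + 325}{\left(3 - 4\right)^{2} + \left(\frac{49}{2} + 5 \cdot 19\right)} = \frac{157}{\left(-1\right)^{2} + \left(\frac{49}{2} + 95\right)} = \frac{157}{1 + \frac{239}{2}} = \frac{157}{\frac{241}{2}} = 157 \cdot \frac{2}{241} = \frac{314}{241}$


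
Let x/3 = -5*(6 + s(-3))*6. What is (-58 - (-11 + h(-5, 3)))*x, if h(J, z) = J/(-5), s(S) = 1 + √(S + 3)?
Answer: 30240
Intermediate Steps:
s(S) = 1 + √(3 + S)
h(J, z) = -J/5 (h(J, z) = J*(-⅕) = -J/5)
x = -630 (x = 3*(-5*(6 + (1 + √(3 - 3)))*6) = 3*(-5*(6 + (1 + √0))*6) = 3*(-5*(6 + (1 + 0))*6) = 3*(-5*(6 + 1)*6) = 3*(-5*7*6) = 3*(-35*6) = 3*(-210) = -630)
(-58 - (-11 + h(-5, 3)))*x = (-58 - (-11 - ⅕*(-5)))*(-630) = (-58 - (-11 + 1))*(-630) = (-58 - 1*(-10))*(-630) = (-58 + 10)*(-630) = -48*(-630) = 30240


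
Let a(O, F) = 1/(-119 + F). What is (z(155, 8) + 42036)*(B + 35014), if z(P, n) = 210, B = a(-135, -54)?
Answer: 255901807566/173 ≈ 1.4792e+9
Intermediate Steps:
B = -1/173 (B = 1/(-119 - 54) = 1/(-173) = -1/173 ≈ -0.0057803)
(z(155, 8) + 42036)*(B + 35014) = (210 + 42036)*(-1/173 + 35014) = 42246*(6057421/173) = 255901807566/173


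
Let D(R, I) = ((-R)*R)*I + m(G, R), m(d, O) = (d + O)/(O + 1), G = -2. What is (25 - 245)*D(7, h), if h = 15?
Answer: 323125/2 ≈ 1.6156e+5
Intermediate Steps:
m(d, O) = (O + d)/(1 + O)
D(R, I) = (-2 + R)/(1 + R) - I*R**2 (D(R, I) = ((-R)*R)*I + (R - 2)/(1 + R) = (-R**2)*I + (-2 + R)/(1 + R) = -I*R**2 + (-2 + R)/(1 + R) = (-2 + R)/(1 + R) - I*R**2)
(25 - 245)*D(7, h) = (25 - 245)*((-2 + 7 - 1*15*7**2*(1 + 7))/(1 + 7)) = -220*(-2 + 7 - 1*15*49*8)/8 = -55*(-2 + 7 - 5880)/2 = -55*(-5875)/2 = -220*(-5875/8) = 323125/2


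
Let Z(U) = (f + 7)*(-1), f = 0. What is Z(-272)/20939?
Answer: -7/20939 ≈ -0.00033430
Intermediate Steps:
Z(U) = -7 (Z(U) = (0 + 7)*(-1) = 7*(-1) = -7)
Z(-272)/20939 = -7/20939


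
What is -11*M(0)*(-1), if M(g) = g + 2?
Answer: 22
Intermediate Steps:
M(g) = 2 + g
-11*M(0)*(-1) = -11*(2 + 0)*(-1) = -22*(-1) = -11*(-2) = 22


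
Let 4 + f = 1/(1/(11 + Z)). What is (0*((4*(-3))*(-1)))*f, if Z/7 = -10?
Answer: 0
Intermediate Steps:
Z = -70 (Z = 7*(-10) = -70)
f = -63 (f = -4 + 1/(1/(11 - 70)) = -4 + 1/(1/(-59)) = -4 + 1/(-1/59) = -4 - 59 = -63)
(0*((4*(-3))*(-1)))*f = (0*((4*(-3))*(-1)))*(-63) = (0*(-12*(-1)))*(-63) = (0*12)*(-63) = 0*(-63) = 0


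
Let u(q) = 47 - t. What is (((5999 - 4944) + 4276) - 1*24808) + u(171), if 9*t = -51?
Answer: -58273/3 ≈ -19424.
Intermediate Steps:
t = -17/3 (t = (⅑)*(-51) = -17/3 ≈ -5.6667)
u(q) = 158/3 (u(q) = 47 - 1*(-17/3) = 47 + 17/3 = 158/3)
(((5999 - 4944) + 4276) - 1*24808) + u(171) = (((5999 - 4944) + 4276) - 1*24808) + 158/3 = ((1055 + 4276) - 24808) + 158/3 = (5331 - 24808) + 158/3 = -19477 + 158/3 = -58273/3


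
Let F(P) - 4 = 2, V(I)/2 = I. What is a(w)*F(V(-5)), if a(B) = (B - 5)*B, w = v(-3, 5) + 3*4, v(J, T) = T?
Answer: 1224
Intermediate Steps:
V(I) = 2*I
F(P) = 6 (F(P) = 4 + 2 = 6)
w = 17 (w = 5 + 3*4 = 5 + 12 = 17)
a(B) = B*(-5 + B) (a(B) = (-5 + B)*B = B*(-5 + B))
a(w)*F(V(-5)) = (17*(-5 + 17))*6 = (17*12)*6 = 204*6 = 1224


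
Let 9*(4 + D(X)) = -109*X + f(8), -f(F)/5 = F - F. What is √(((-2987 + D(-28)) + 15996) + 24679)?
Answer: 8*√5347/3 ≈ 195.00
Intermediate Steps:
f(F) = 0 (f(F) = -5*(F - F) = -5*0 = 0)
D(X) = -4 - 109*X/9 (D(X) = -4 + (-109*X + 0)/9 = -4 + (-109*X)/9 = -4 - 109*X/9)
√(((-2987 + D(-28)) + 15996) + 24679) = √(((-2987 + (-4 - 109/9*(-28))) + 15996) + 24679) = √(((-2987 + (-4 + 3052/9)) + 15996) + 24679) = √(((-2987 + 3016/9) + 15996) + 24679) = √((-23867/9 + 15996) + 24679) = √(120097/9 + 24679) = √(342208/9) = 8*√5347/3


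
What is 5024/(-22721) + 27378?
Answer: 622050514/22721 ≈ 27378.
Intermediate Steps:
5024/(-22721) + 27378 = 5024*(-1/22721) + 27378 = -5024/22721 + 27378 = 622050514/22721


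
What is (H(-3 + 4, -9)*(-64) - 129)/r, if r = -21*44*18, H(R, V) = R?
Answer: 193/16632 ≈ 0.011604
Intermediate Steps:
r = -16632 (r = -924*18 = -16632)
(H(-3 + 4, -9)*(-64) - 129)/r = ((-3 + 4)*(-64) - 129)/(-16632) = (1*(-64) - 129)*(-1/16632) = (-64 - 129)*(-1/16632) = -193*(-1/16632) = 193/16632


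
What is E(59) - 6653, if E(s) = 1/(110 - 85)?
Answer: -166324/25 ≈ -6653.0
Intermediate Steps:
E(s) = 1/25
E(59) - 6653 = 1/25 - 6653 = -166324/25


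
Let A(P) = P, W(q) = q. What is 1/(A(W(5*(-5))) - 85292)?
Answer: -1/85317 ≈ -1.1721e-5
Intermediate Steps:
1/(A(W(5*(-5))) - 85292) = 1/(5*(-5) - 85292) = 1/(-25 - 85292) = 1/(-85317) = -1/85317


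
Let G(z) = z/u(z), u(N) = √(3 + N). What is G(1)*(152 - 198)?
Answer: -23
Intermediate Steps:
G(z) = z/√(3 + z) (G(z) = z/(√(3 + z)) = z/√(3 + z))
G(1)*(152 - 198) = (1/√(3 + 1))*(152 - 198) = (1/√4)*(-46) = (1*(½))*(-46) = (½)*(-46) = -23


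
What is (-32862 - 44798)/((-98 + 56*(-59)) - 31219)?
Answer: 77660/34621 ≈ 2.2431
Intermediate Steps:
(-32862 - 44798)/((-98 + 56*(-59)) - 31219) = -77660/((-98 - 3304) - 31219) = -77660/(-3402 - 31219) = -77660/(-34621) = -77660*(-1/34621) = 77660/34621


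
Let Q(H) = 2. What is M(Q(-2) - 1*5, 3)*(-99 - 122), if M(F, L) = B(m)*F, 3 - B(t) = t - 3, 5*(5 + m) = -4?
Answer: 39117/5 ≈ 7823.4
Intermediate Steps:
m = -29/5 (m = -5 + (⅕)*(-4) = -5 - ⅘ = -29/5 ≈ -5.8000)
B(t) = 6 - t (B(t) = 3 - (t - 3) = 3 - (-3 + t) = 3 + (3 - t) = 6 - t)
M(F, L) = 59*F/5 (M(F, L) = (6 - 1*(-29/5))*F = (6 + 29/5)*F = 59*F/5)
M(Q(-2) - 1*5, 3)*(-99 - 122) = (59*(2 - 1*5)/5)*(-99 - 122) = (59*(2 - 5)/5)*(-221) = ((59/5)*(-3))*(-221) = -177/5*(-221) = 39117/5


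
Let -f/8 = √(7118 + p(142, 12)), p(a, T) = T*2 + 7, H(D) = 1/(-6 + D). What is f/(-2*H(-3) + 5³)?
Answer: -72*√7149/1127 ≈ -5.4017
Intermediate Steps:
p(a, T) = 7 + 2*T (p(a, T) = 2*T + 7 = 7 + 2*T)
f = -8*√7149 (f = -8*√(7118 + (7 + 2*12)) = -8*√(7118 + (7 + 24)) = -8*√(7118 + 31) = -8*√7149 ≈ -676.41)
f/(-2*H(-3) + 5³) = (-8*√7149)/(-2/(-6 - 3) + 5³) = (-8*√7149)/(-2/(-9) + 125) = (-8*√7149)/(-2*(-⅑) + 125) = (-8*√7149)/(2/9 + 125) = (-8*√7149)/(1127/9) = -8*√7149*(9/1127) = -72*√7149/1127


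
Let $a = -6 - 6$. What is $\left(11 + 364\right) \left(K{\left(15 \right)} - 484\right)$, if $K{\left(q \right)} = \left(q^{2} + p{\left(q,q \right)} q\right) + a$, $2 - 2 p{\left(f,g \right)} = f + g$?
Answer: $-180375$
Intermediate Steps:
$p{\left(f,g \right)} = 1 - \frac{f}{2} - \frac{g}{2}$ ($p{\left(f,g \right)} = 1 - \frac{f + g}{2} = 1 - \left(\frac{f}{2} + \frac{g}{2}\right) = 1 - \frac{f}{2} - \frac{g}{2}$)
$a = -12$ ($a = -6 - 6 = -12$)
$K{\left(q \right)} = -12 + q^{2} + q \left(1 - q\right)$ ($K{\left(q \right)} = \left(q^{2} + \left(1 - \frac{q}{2} - \frac{q}{2}\right) q\right) - 12 = \left(q^{2} + \left(1 - q\right) q\right) - 12 = \left(q^{2} + q \left(1 - q\right)\right) - 12 = -12 + q^{2} + q \left(1 - q\right)$)
$\left(11 + 364\right) \left(K{\left(15 \right)} - 484\right) = \left(11 + 364\right) \left(\left(-12 + 15\right) - 484\right) = 375 \left(3 - 484\right) = 375 \left(-481\right) = -180375$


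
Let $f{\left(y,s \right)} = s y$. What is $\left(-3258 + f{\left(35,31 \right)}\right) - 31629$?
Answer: $-33802$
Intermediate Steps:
$\left(-3258 + f{\left(35,31 \right)}\right) - 31629 = \left(-3258 + 31 \cdot 35\right) - 31629 = \left(-3258 + 1085\right) - 31629 = -2173 - 31629 = -33802$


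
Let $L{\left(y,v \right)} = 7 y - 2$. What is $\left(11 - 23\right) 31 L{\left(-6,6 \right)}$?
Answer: $16368$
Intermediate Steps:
$L{\left(y,v \right)} = -2 + 7 y$
$\left(11 - 23\right) 31 L{\left(-6,6 \right)} = \left(11 - 23\right) 31 \left(-2 + 7 \left(-6\right)\right) = \left(11 - 23\right) 31 \left(-2 - 42\right) = \left(-12\right) 31 \left(-44\right) = \left(-372\right) \left(-44\right) = 16368$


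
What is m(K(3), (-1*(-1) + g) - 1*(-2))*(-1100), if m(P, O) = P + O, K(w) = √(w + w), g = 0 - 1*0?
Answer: -3300 - 1100*√6 ≈ -5994.4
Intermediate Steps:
g = 0 (g = 0 + 0 = 0)
K(w) = √2*√w (K(w) = √(2*w) = √2*√w)
m(P, O) = O + P
m(K(3), (-1*(-1) + g) - 1*(-2))*(-1100) = (((-1*(-1) + 0) - 1*(-2)) + √2*√3)*(-1100) = (((1 + 0) + 2) + √6)*(-1100) = ((1 + 2) + √6)*(-1100) = (3 + √6)*(-1100) = -3300 - 1100*√6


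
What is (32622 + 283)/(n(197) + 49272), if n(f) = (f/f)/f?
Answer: 1296457/1941317 ≈ 0.66782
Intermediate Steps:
n(f) = 1/f
(32622 + 283)/(n(197) + 49272) = (32622 + 283)/(1/197 + 49272) = 32905/(1/197 + 49272) = 32905/(9706585/197) = 32905*(197/9706585) = 1296457/1941317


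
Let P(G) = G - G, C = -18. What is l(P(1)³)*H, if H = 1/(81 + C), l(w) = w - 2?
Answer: -2/63 ≈ -0.031746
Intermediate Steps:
P(G) = 0
l(w) = -2 + w
H = 1/63 (H = 1/(81 - 18) = 1/63 ≈ 0.015873)
l(P(1)³)*H = (-2 + 0³)*(1/63) = (-2 + 0)*(1/63) = -2*1/63 = -2/63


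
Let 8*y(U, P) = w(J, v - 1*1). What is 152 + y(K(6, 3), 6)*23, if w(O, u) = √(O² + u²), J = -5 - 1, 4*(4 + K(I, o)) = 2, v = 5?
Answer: 152 + 23*√13/4 ≈ 172.73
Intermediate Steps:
K(I, o) = -7/2 (K(I, o) = -4 + (¼)*2 = -4 + ½ = -7/2)
J = -6
y(U, P) = √13/4 (y(U, P) = √((-6)² + (5 - 1*1)²)/8 = √(36 + (5 - 1)²)/8 = √(36 + 4²)/8 = √(36 + 16)/8 = √52/8 = (2*√13)/8 = √13/4)
152 + y(K(6, 3), 6)*23 = 152 + (√13/4)*23 = 152 + 23*√13/4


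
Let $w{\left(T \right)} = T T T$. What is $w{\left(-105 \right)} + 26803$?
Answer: $-1130822$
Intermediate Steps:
$w{\left(T \right)} = T^{3}$ ($w{\left(T \right)} = T^{2} T = T^{3}$)
$w{\left(-105 \right)} + 26803 = \left(-105\right)^{3} + 26803 = -1157625 + 26803 = -1130822$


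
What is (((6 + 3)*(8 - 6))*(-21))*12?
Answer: -4536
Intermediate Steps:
(((6 + 3)*(8 - 6))*(-21))*12 = ((9*2)*(-21))*12 = (18*(-21))*12 = -378*12 = -4536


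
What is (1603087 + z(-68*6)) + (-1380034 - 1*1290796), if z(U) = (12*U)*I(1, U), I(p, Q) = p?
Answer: -1072639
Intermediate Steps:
z(U) = 12*U (z(U) = (12*U)*1 = 12*U)
(1603087 + z(-68*6)) + (-1380034 - 1*1290796) = (1603087 + 12*(-68*6)) + (-1380034 - 1*1290796) = (1603087 + 12*(-408)) + (-1380034 - 1290796) = (1603087 - 4896) - 2670830 = 1598191 - 2670830 = -1072639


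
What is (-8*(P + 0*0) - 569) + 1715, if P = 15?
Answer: 1026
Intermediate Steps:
(-8*(P + 0*0) - 569) + 1715 = (-8*(15 + 0*0) - 569) + 1715 = (-8*(15 + 0) - 569) + 1715 = (-8*15 - 569) + 1715 = (-120 - 569) + 1715 = -689 + 1715 = 1026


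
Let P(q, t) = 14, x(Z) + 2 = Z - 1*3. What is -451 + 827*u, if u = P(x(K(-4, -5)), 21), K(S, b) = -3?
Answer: 11127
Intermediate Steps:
x(Z) = -5 + Z (x(Z) = -2 + (Z - 1*3) = -2 + (Z - 3) = -2 + (-3 + Z) = -5 + Z)
u = 14
-451 + 827*u = -451 + 827*14 = -451 + 11578 = 11127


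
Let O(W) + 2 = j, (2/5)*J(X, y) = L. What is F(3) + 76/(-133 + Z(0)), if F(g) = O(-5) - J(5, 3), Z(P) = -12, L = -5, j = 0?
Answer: 2893/290 ≈ 9.9759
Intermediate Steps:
J(X, y) = -25/2 (J(X, y) = (5/2)*(-5) = -25/2)
O(W) = -2 (O(W) = -2 + 0 = -2)
F(g) = 21/2 (F(g) = -2 - 1*(-25/2) = -2 + 25/2 = 21/2)
F(3) + 76/(-133 + Z(0)) = 21/2 + 76/(-133 - 12) = 21/2 + 76/(-145) = 21/2 - 1/145*76 = 21/2 - 76/145 = 2893/290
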